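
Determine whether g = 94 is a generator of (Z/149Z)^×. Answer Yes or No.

Yes

φ(149) = 149 − 1 = 148 = 2^2 · 37.
94 is a primitive root mod 149 iff 94^(φ(149)/q) ≢ 1 for every prime q | φ(149), i.e. q ∈ {2, 37}.
94^74 ≡ 148 (mod 149)  [q = 2: ≢ 1 ✓]
94^4 ≡ 88 (mod 149)  [q = 37: ≢ 1 ✓]
All checks pass, so 94 has order 148 and is a primitive root modulo 149.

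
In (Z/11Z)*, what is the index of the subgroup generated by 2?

1

The order of 2 must divide φ(11) = 11 − 1 = 10 = 2 · 5.
Divisors of 10: 1, 2, 5, 10.
Check 2^d mod 11 for each divisor in increasing order:
2^1 ≡ 2
2^2 ≡ 4
2^5 ≡ 10
2^10 ≡ 1
So ord_11(2) = 10, hence |⟨2⟩| = 10.
Index = |(Z/11Z)^×| / |⟨2⟩| = 10 / 10 = 1.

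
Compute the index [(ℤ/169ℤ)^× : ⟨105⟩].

12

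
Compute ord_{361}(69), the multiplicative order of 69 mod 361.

The order of 69 must divide φ(361) = φ(19^2) = 19·(19−1) = 342 = 2 · 3^2 · 19.
Divisors of 342: 1, 2, 3, 6, 9, 18, 19, 38, 57, 114, 171, 342.
Compute 69^d (mod 361) for the divisors d until we hit 1:
69^1 ≡ 69
69^2 ≡ 68
69^3 ≡ 360
69^6 ≡ 1
Therefore the multiplicative order of 69 modulo 361 is 6.

6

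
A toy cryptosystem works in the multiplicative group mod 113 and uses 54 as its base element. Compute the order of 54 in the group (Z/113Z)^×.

112

Since 54 ∈ (Z/113Z)^×, its order divides φ(113) = 113 − 1 = 112 = 2^4 · 7.
Divisors of 112: 1, 2, 4, 7, 8, 14, 16, 28, 56, 112.
Test each divisor d:
54^1 ≡ 54
54^2 ≡ 91
54^4 ≡ 32
54^7 ≡ 65
54^8 ≡ 7
54^14 ≡ 44
54^16 ≡ 49
54^28 ≡ 15
54^56 ≡ 112
54^112 ≡ 1
Hence ord(54) = 112.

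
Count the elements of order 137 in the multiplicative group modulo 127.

0

φ(127) = 127 − 1 = 126 = 2 · 3^2 · 7.
In a cyclic group of order 126, there are φ(d) elements of order d for each divisor d of 126, and zero for non-divisors.
Here 126 is not a multiple of 137, so there are no elements of order 137.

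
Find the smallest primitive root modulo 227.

2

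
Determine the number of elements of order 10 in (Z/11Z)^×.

4

φ(11) = 11 − 1 = 10 = 2 · 5.
In a cyclic group of order 10, there are φ(d) elements of order d for each divisor d of 10, and zero for non-divisors.
10 = 2 · 5 divides 10, and φ(10) = 4.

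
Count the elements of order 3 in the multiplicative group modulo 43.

φ(43) = 43 − 1 = 42 = 2 · 3 · 7.
Since (Z/43Z)^× is cyclic of order 42, the number of elements of order d is φ(d) when d | 42 and 0 otherwise.
3 | 42, and φ(3) = 3 − 1 = 2.

2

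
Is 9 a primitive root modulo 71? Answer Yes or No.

No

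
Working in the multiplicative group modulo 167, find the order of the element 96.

By Lagrange's theorem, ord_167(96) divides φ(167) = 167 − 1 = 166 = 2 · 83.
Divisors of 166: 1, 2, 83, 166.
Check 96^d mod 167 for each divisor in increasing order:
96^1 ≡ 96
96^2 ≡ 31
96^83 ≡ 1
The smallest such exponent is 83, so the order of 96 is 83.

83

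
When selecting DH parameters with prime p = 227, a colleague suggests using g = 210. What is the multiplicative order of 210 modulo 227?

113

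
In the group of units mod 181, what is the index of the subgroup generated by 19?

The order of 19 must divide φ(181) = 181 − 1 = 180 = 2^2 · 3^2 · 5.
Divisors of 180: 1, 2, 3, 4, 5, 6, 9, 10, 12, 15, 18, 20, 30, 36, 45, 60, 90, 180.
Test each divisor d:
19^1 ≡ 19
19^2 ≡ 180
19^3 ≡ 162
19^4 ≡ 1
The order of 19 is 4, so the subgroup it generates has 4 elements.
Index = |(Z/181Z)^×| / |⟨19⟩| = 180 / 4 = 45.

45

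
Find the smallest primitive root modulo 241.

φ(241) = 241 − 1 = 240 = 2^4 · 3 · 5.
Test candidates g = 2, 3, … against the prime factors q ∈ {2, 3, 5} of φ(241): g is a generator iff g^(240/q) ≢ 1 for every such q.
g = 2: 2^120 ≡ 1 — hits 1, so not a primitive root.
g = 3: 3^120 ≡ 1 — hits 1, so not a primitive root.
g = 4: 4^120 ≡ 1 — hits 1, so not a primitive root.
g = 5: 5^120 ≡ 1 — hits 1, so not a primitive root.
g = 6: 6^120 ≡ 1 — hits 1, so not a primitive root.
g = 7: 7^120 ≡ 240; 7^80 ≡ 15; 7^48 ≡ 91 — none is 1, so 7 is a primitive root.
Hence the least primitive root of 241 is 7.

7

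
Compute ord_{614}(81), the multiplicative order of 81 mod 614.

17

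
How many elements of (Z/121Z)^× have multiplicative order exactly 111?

0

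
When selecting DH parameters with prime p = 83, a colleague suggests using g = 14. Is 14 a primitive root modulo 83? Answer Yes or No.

φ(83) = 83 − 1 = 82 = 2 · 41.
An element g generates (Z/83Z)^× iff g^(82/q) ≢ 1 (mod 83) for each prime q ∈ {2, 41}.
14^41 ≡ 82 (mod 83)  [q = 2: ≢ 1 ✓]
14^2 ≡ 30 (mod 83)  [q = 41: ≢ 1 ✓]
All checks pass, so 14 has order 82 and is a primitive root modulo 83.

Yes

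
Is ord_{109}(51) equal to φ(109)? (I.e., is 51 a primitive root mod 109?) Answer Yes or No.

Yes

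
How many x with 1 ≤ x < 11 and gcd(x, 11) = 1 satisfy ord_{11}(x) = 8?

φ(11) = 11 − 1 = 10 = 2 · 5.
Since (Z/11Z)^× is cyclic of order 10, the number of elements of order d is φ(d) when d | 10 and 0 otherwise.
Here 10 is not a multiple of 8, so there are no elements of order 8.

0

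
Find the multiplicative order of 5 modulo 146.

72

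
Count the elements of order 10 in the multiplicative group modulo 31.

4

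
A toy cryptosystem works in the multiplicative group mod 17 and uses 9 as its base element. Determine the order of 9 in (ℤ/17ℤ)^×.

The order of 9 must divide φ(17) = 17 − 1 = 16 = 2^4.
Divisors of 16: 1, 2, 4, 8, 16.
Test each divisor d:
9^1 ≡ 9
9^2 ≡ 13
9^4 ≡ 16
9^8 ≡ 1
The smallest such exponent is 8, so the order of 9 is 8.

8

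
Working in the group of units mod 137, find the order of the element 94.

136

Since 94 ∈ (Z/137Z)^×, its order divides φ(137) = 137 − 1 = 136 = 2^3 · 17.
Divisors of 136: 1, 2, 4, 8, 17, 34, 68, 136.
Evaluate successive powers at the divisors of 136:
94^1 ≡ 94 (mod 137)
94^2 ≡ 68 (mod 137)
94^4 ≡ 103 (mod 137)
94^8 ≡ 60 (mod 137)
94^17 ≡ 10 (mod 137)
94^34 ≡ 100 (mod 137)
94^68 ≡ 136 (mod 137)
94^136 ≡ 1 (mod 137) ✓
The smallest such exponent is 136, so the order of 94 is 136.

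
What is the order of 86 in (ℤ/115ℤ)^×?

22

Since 86 ∈ (Z/115Z)^×, its order divides φ(115) = φ(5·23) = (5−1)·(23−1) = 4·22 = 88 = 2^3 · 11.
Divisors of 88: 1, 2, 4, 8, 11, 22, 44, 88.
Evaluate successive powers at the divisors of 88:
86^1 ≡ 86
86^2 ≡ 36
86^4 ≡ 31
86^8 ≡ 41
86^11 ≡ 91
86^22 ≡ 1
So ord_115(86) = 22.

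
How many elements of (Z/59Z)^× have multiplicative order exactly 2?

1

φ(59) = 59 − 1 = 58 = 2 · 29.
(Z/59Z)^× is cyclic (|G| = 58); a cyclic group of order m has exactly φ(d) elements of each order d | m, and none otherwise.
2 | 58, and φ(2) = 2 − 1 = 1.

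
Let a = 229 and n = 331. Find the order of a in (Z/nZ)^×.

110

The order of 229 must divide φ(331) = 331 − 1 = 330 = 2 · 3 · 5 · 11.
Divisors of 330: 1, 2, 3, 5, 6, 10, 11, 15, 22, 30, 33, 55, 66, 110, 165, 330.
Test each divisor d:
229^1 ≡ 229
229^2 ≡ 143
229^3 ≡ 309
229^5 ≡ 164
229^6 ≡ 153
229^10 ≡ 85
229^11 ≡ 267
229^15 ≡ 38
229^22 ≡ 124
229^30 ≡ 120
229^33 ≡ 8
229^55 ≡ 330
229^66 ≡ 64
229^110 ≡ 1
Hence ord(229) = 110.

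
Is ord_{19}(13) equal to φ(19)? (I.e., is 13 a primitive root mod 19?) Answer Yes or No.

Yes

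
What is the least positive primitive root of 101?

2

φ(101) = 101 − 1 = 100 = 2^2 · 5^2.
g is a primitive root iff g^(100/q) ≢ 1 (mod 101) for each prime q ∈ {2, 5}.
g = 2: 2^50 ≡ 100; 2^20 ≡ 95 — none is 1, so 2 is a primitive root.
The smallest primitive root modulo 101 is 2.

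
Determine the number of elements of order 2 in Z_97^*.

1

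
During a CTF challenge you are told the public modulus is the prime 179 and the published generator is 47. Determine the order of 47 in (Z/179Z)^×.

ord(47) | φ(179) = 179 − 1 = 178 = 2 · 89.
Divisors of 178: 1, 2, 89, 178.
Evaluate successive powers at the divisors of 178:
47^1 ≡ 47
47^2 ≡ 61
47^89 ≡ 1
So ord_179(47) = 89.

89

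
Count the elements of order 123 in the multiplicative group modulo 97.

φ(97) = 97 − 1 = 96 = 2^5 · 3.
In a cyclic group of order 96, there are φ(d) elements of order d for each divisor d of 96, and zero for non-divisors.
Since 123 ∤ 96, the count is 0.

0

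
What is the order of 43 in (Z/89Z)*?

ord(43) | φ(89) = 89 − 1 = 88 = 2^3 · 11.
Divisors of 88: 1, 2, 4, 8, 11, 22, 44, 88.
Test each divisor d:
43^1 ≡ 43
43^2 ≡ 69
43^4 ≡ 44
43^8 ≡ 67
43^11 ≡ 52
43^22 ≡ 34
43^44 ≡ 88
43^88 ≡ 1
Hence ord(43) = 88.

88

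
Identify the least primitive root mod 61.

φ(61) = 61 − 1 = 60 = 2^2 · 3 · 5.
g is a primitive root iff g^(60/q) ≢ 1 (mod 61) for each prime q ∈ {2, 3, 5}.
g = 2: 2^30 ≡ 60; 2^20 ≡ 47; 2^12 ≡ 9 — none is 1, so 2 is a primitive root.
Hence the least primitive root of 61 is 2.

2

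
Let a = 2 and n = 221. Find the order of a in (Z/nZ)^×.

24

The order of 2 must divide φ(221) = φ(13·17) = (13−1)·(17−1) = 12·16 = 192 = 2^6 · 3.
Divisors of 192: 1, 2, 3, 4, 6, 8, 12, 16, 24, 32, 48, 64, 96, 192.
Evaluate successive powers at the divisors of 192:
2^1 ≡ 2 (mod 221)
2^2 ≡ 4 (mod 221)
2^3 ≡ 8 (mod 221)
2^4 ≡ 16 (mod 221)
2^6 ≡ 64 (mod 221)
2^8 ≡ 35 (mod 221)
2^12 ≡ 118 (mod 221)
2^16 ≡ 120 (mod 221)
2^24 ≡ 1 (mod 221) ✓
Therefore the multiplicative order of 2 modulo 221 is 24.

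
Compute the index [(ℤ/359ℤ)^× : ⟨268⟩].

1

By Lagrange's theorem, ord_359(268) divides φ(359) = 359 − 1 = 358 = 2 · 179.
Divisors of 358: 1, 2, 179, 358.
Compute 268^d (mod 359) for the divisors d until we hit 1:
268^1 ≡ 268
268^2 ≡ 24
268^179 ≡ 358
268^358 ≡ 1
The order of 268 is 358, so the subgroup it generates has 358 elements.
[(Z/359Z)^× : ⟨268⟩] = 358/358 = 1.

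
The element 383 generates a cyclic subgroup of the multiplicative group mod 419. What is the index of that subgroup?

1

Since 383 ∈ (Z/419Z)^×, its order divides φ(419) = 419 − 1 = 418 = 2 · 11 · 19.
Divisors of 418: 1, 2, 11, 19, 22, 38, 209, 418.
Check 383^d mod 419 for each divisor in increasing order:
383^1 ≡ 383
383^2 ≡ 39
383^11 ≡ 76
383^19 ≡ 317
383^22 ≡ 329
383^38 ≡ 348
383^209 ≡ 418
383^418 ≡ 1
So ord_419(383) = 418, hence |⟨383⟩| = 418.
[(Z/419Z)^× : ⟨383⟩] = 418/418 = 1.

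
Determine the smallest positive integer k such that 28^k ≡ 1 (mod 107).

106

The order of 28 must divide φ(107) = 107 − 1 = 106 = 2 · 53.
Divisors of 106: 1, 2, 53, 106.
Check 28^d mod 107 for each divisor in increasing order:
28^1 ≡ 28 (mod 107)
28^2 ≡ 35 (mod 107)
28^53 ≡ 106 (mod 107)
28^106 ≡ 1 (mod 107) ✓
Therefore the multiplicative order of 28 modulo 107 is 106.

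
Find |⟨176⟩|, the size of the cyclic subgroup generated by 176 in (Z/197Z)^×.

196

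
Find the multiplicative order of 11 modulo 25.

ord(11) | φ(25) = φ(5^2) = 5·(5−1) = 20 = 2^2 · 5.
Divisors of 20: 1, 2, 4, 5, 10, 20.
Test each divisor d:
11^1 ≡ 11 (mod 25)
11^2 ≡ 21 (mod 25)
11^4 ≡ 16 (mod 25)
11^5 ≡ 1 (mod 25) ✓
Therefore the multiplicative order of 11 modulo 25 is 5.

5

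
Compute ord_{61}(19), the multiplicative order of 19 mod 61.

The order of 19 must divide φ(61) = 61 − 1 = 60 = 2^2 · 3 · 5.
Divisors of 60: 1, 2, 3, 4, 5, 6, 10, 12, 15, 20, 30, 60.
Test each divisor d:
19^1 ≡ 19 (mod 61)
19^2 ≡ 56 (mod 61)
19^3 ≡ 27 (mod 61)
19^4 ≡ 25 (mod 61)
19^5 ≡ 48 (mod 61)
19^6 ≡ 58 (mod 61)
19^10 ≡ 47 (mod 61)
19^12 ≡ 9 (mod 61)
19^15 ≡ 60 (mod 61)
19^20 ≡ 13 (mod 61)
19^30 ≡ 1 (mod 61) ✓
Therefore the multiplicative order of 19 modulo 61 is 30.

30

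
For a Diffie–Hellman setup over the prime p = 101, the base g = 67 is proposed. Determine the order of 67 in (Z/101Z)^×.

100

Since 67 ∈ (Z/101Z)^×, its order divides φ(101) = 101 − 1 = 100 = 2^2 · 5^2.
Divisors of 100: 1, 2, 4, 5, 10, 20, 25, 50, 100.
Check 67^d mod 101 for each divisor in increasing order:
67^1 ≡ 67 (mod 101)
67^2 ≡ 45 (mod 101)
67^4 ≡ 5 (mod 101)
67^5 ≡ 32 (mod 101)
67^10 ≡ 14 (mod 101)
67^20 ≡ 95 (mod 101)
67^25 ≡ 10 (mod 101)
67^50 ≡ 100 (mod 101)
67^100 ≡ 1 (mod 101) ✓
The smallest such exponent is 100, so the order of 67 is 100.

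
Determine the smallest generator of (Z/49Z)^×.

φ(49) = φ(7^2) = 7·(7−1) = 42 = 2 · 3 · 7.
g is a primitive root iff g^(42/q) ≢ 1 (mod 49) for each prime q ∈ {2, 3, 7}.
g = 2: 2^21 ≡ 1 — hits 1, so not a primitive root.
g = 3: 3^21 ≡ 48; 3^14 ≡ 30; 3^6 ≡ 43 — none is 1, so 3 is a primitive root.
So 3 is the smallest generator of (Z/49Z)^×.

3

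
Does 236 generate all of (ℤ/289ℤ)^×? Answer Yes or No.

No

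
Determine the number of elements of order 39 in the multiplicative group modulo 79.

24

φ(79) = 79 − 1 = 78 = 2 · 3 · 13.
(Z/79Z)^× is cyclic (|G| = 78); a cyclic group of order m has exactly φ(d) elements of each order d | m, and none otherwise.
39 = 3 · 13 divides 78, and φ(39) = 24.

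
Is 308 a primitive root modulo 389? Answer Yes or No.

φ(389) = 389 − 1 = 388 = 2^2 · 97.
308 is a primitive root mod 389 iff 308^(φ(389)/q) ≢ 1 for every prime q | φ(389), i.e. q ∈ {2, 97}.
308^194 ≡ 1 (mod 389)  [q = 2: ≡ 1 ✗]
308^4 ≡ 370 (mod 389)  [q = 97: ≢ 1 ✓]
308^194 ≡ 1 shows ord(308) | 194, strictly less than φ(389); not a primitive root.

No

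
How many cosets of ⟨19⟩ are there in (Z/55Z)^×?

4

Since 19 ∈ (Z/55Z)^×, its order divides φ(55) = φ(5·11) = (5−1)·(11−1) = 4·10 = 40 = 2^3 · 5.
Divisors of 40: 1, 2, 4, 5, 8, 10, 20, 40.
Compute 19^d (mod 55) for the divisors d until we hit 1:
19^1 ≡ 19 (mod 55)
19^2 ≡ 31 (mod 55)
19^4 ≡ 26 (mod 55)
19^5 ≡ 54 (mod 55)
19^8 ≡ 16 (mod 55)
19^10 ≡ 1 (mod 55) ✓
The order of 19 is 10, so the subgroup it generates has 10 elements.
[(Z/55Z)^× : ⟨19⟩] = 40/10 = 4.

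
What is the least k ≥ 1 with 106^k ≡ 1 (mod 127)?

By Lagrange's theorem, ord_127(106) divides φ(127) = 127 − 1 = 126 = 2 · 3^2 · 7.
Divisors of 126: 1, 2, 3, 6, 7, 9, 14, 18, 21, 42, 63, 126.
Evaluate successive powers at the divisors of 126:
106^1 ≡ 106 (mod 127)
106^2 ≡ 60 (mod 127)
106^3 ≡ 10 (mod 127)
106^6 ≡ 100 (mod 127)
106^7 ≡ 59 (mod 127)
106^9 ≡ 111 (mod 127)
106^14 ≡ 52 (mod 127)
106^18 ≡ 2 (mod 127)
106^21 ≡ 20 (mod 127)
106^42 ≡ 19 (mod 127)
106^63 ≡ 126 (mod 127)
106^126 ≡ 1 (mod 127) ✓
Therefore the multiplicative order of 106 modulo 127 is 126.

126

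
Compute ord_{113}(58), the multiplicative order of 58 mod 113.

112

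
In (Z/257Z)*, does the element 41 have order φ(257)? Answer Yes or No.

φ(257) = 257 − 1 = 256 = 2^8.
It suffices to check that the order of 41 is not a proper divisor of 256: compute 41^(256/q) for q ∈ {2}.
41^128 ≡ 256 (mod 257)  [q = 2: ≢ 1 ✓]
All checks pass, so 41 has order 256 and is a primitive root modulo 257.

Yes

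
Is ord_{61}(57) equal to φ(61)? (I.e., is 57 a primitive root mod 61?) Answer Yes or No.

φ(61) = 61 − 1 = 60 = 2^2 · 3 · 5.
57 is a primitive root mod 61 iff 57^(φ(61)/q) ≢ 1 for every prime q | φ(61), i.e. q ∈ {2, 3, 5}.
57^30 ≡ 1 (mod 61)  [q = 2: ≡ 1 ✗]
57^20 ≡ 13 (mod 61)  [q = 3: ≢ 1 ✓]
57^12 ≡ 20 (mod 61)  [q = 5: ≢ 1 ✓]
The check at q = 2 fails, so 57 generates a proper subgroup.

No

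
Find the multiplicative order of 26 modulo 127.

63

The order of 26 must divide φ(127) = 127 − 1 = 126 = 2 · 3^2 · 7.
Divisors of 126: 1, 2, 3, 6, 7, 9, 14, 18, 21, 42, 63, 126.
Compute 26^d (mod 127) for the divisors d until we hit 1:
26^1 ≡ 26
26^2 ≡ 41
26^3 ≡ 50
26^6 ≡ 87
26^7 ≡ 103
26^9 ≡ 32
26^14 ≡ 68
26^18 ≡ 8
26^21 ≡ 19
26^42 ≡ 107
26^63 ≡ 1
Therefore the multiplicative order of 26 modulo 127 is 63.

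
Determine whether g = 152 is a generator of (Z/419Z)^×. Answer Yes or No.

φ(419) = 419 − 1 = 418 = 2 · 11 · 19.
An element g generates (Z/419Z)^× iff g^(418/q) ≢ 1 (mod 419) for each prime q ∈ {2, 11, 19}.
152^209 ≡ 1 (mod 419)  [q = 2: ≡ 1 ✗]
152^38 ≡ 334 (mod 419)  [q = 11: ≢ 1 ✓]
152^22 ≡ 1 (mod 419)  [q = 19: ≡ 1 ✗]
The check at q = 2 fails, so 152 generates a proper subgroup.

No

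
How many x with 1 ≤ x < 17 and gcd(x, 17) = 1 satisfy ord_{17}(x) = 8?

4

φ(17) = 17 − 1 = 16 = 2^4.
Since (Z/17Z)^× is cyclic of order 16, the number of elements of order d is φ(d) when d | 16 and 0 otherwise.
8 = 2^3 divides 16, and φ(8) = 4.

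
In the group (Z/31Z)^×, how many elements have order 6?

2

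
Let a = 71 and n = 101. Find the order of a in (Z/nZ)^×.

25

The order of 71 must divide φ(101) = 101 − 1 = 100 = 2^2 · 5^2.
Divisors of 100: 1, 2, 4, 5, 10, 20, 25, 50, 100.
Evaluate successive powers at the divisors of 100:
71^1 ≡ 71 (mod 101)
71^2 ≡ 92 (mod 101)
71^4 ≡ 81 (mod 101)
71^5 ≡ 95 (mod 101)
71^10 ≡ 36 (mod 101)
71^20 ≡ 84 (mod 101)
71^25 ≡ 1 (mod 101) ✓
Hence ord(71) = 25.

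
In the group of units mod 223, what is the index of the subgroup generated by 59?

3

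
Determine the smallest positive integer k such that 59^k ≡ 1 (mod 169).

Since 59 ∈ (Z/169Z)^×, its order divides φ(169) = φ(13^2) = 13·(13−1) = 156 = 2^2 · 3 · 13.
Divisors of 156: 1, 2, 3, 4, 6, 12, 13, 26, 39, 52, 78, 156.
Test each divisor d:
59^1 ≡ 59 (mod 169)
59^2 ≡ 101 (mod 169)
59^3 ≡ 44 (mod 169)
59^4 ≡ 61 (mod 169)
59^6 ≡ 77 (mod 169)
59^12 ≡ 14 (mod 169)
59^13 ≡ 150 (mod 169)
59^26 ≡ 23 (mod 169)
59^39 ≡ 70 (mod 169)
59^52 ≡ 22 (mod 169)
59^78 ≡ 168 (mod 169)
59^156 ≡ 1 (mod 169) ✓
The smallest such exponent is 156, so the order of 59 is 156.

156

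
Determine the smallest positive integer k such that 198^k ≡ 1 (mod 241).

80

Since 198 ∈ (Z/241Z)^×, its order divides φ(241) = 241 − 1 = 240 = 2^4 · 3 · 5.
Divisors of 240: 1, 2, 3, 4, 5, 6, 8, 10, 12, 15, 16, 20, 24, 30, 40, 48, 60, 80, 120, 240.
Compute 198^d (mod 241) for the divisors d until we hit 1:
198^1 ≡ 198 (mod 241)
198^2 ≡ 162 (mod 241)
198^3 ≡ 23 (mod 241)
198^4 ≡ 216 (mod 241)
198^5 ≡ 111 (mod 241)
198^6 ≡ 47 (mod 241)
198^8 ≡ 143 (mod 241)
198^10 ≡ 30 (mod 241)
198^12 ≡ 40 (mod 241)
198^15 ≡ 197 (mod 241)
198^16 ≡ 205 (mod 241)
198^20 ≡ 177 (mod 241)
198^24 ≡ 154 (mod 241)
198^30 ≡ 8 (mod 241)
198^40 ≡ 240 (mod 241)
198^48 ≡ 98 (mod 241)
198^60 ≡ 64 (mod 241)
198^80 ≡ 1 (mod 241) ✓
Hence ord(198) = 80.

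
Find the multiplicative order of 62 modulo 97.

6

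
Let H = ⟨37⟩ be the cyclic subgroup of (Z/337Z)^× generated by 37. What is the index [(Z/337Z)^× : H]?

4

ord(37) | φ(337) = 337 − 1 = 336 = 2^4 · 3 · 7.
Divisors of 336: 1, 2, 3, 4, 6, 7, 8, 12, 14, 16, 21, 24, 28, 42, 48, 56, 84, 112, 168, 336.
Compute 37^d (mod 337) for the divisors d until we hit 1:
37^1 ≡ 37 (mod 337)
37^2 ≡ 21 (mod 337)
37^3 ≡ 103 (mod 337)
37^4 ≡ 104 (mod 337)
37^6 ≡ 162 (mod 337)
37^7 ≡ 265 (mod 337)
37^8 ≡ 32 (mod 337)
37^12 ≡ 295 (mod 337)
37^14 ≡ 129 (mod 337)
37^16 ≡ 13 (mod 337)
37^21 ≡ 148 (mod 337)
37^24 ≡ 79 (mod 337)
37^28 ≡ 128 (mod 337)
37^42 ≡ 336 (mod 337)
37^48 ≡ 175 (mod 337)
37^56 ≡ 208 (mod 337)
37^84 ≡ 1 (mod 337) ✓
So ord_337(37) = 84, hence |⟨37⟩| = 84.
Index = |(Z/337Z)^×| / |⟨37⟩| = 336 / 84 = 4.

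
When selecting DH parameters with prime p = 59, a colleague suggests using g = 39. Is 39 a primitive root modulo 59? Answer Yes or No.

Yes

φ(59) = 59 − 1 = 58 = 2 · 29.
Test 39^(58/q) mod 59 for each prime factor q of 58:
39^29 ≡ 58 (mod 59)  [q = 2: ≢ 1 ✓]
39^2 ≡ 46 (mod 59)  [q = 29: ≢ 1 ✓]
None equal 1, so ord_59(39) = 58: 39 is a primitive root.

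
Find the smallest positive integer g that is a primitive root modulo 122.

7

φ(122) = φ(2)·φ(61) = 1·60 = 60 = 2^2 · 3 · 5.
g is a primitive root iff g^(60/q) ≢ 1 (mod 122) for each prime q ∈ {2, 3, 5}.
g = 2: gcd(2, 122) = 2 > 1, not a unit — skip.
g = 3: 3^30 ≡ 1 — hits 1, so not a primitive root.
g = 4: gcd(4, 122) = 2 > 1, not a unit — skip.
g = 5: 5^30 ≡ 1 — hits 1, so not a primitive root.
g = 6: gcd(6, 122) = 2 > 1, not a unit — skip.
g = 7: 7^30 ≡ 121; 7^20 ≡ 47; 7^12 ≡ 95 — none is 1, so 7 is a primitive root.
Hence the least primitive root of 122 is 7.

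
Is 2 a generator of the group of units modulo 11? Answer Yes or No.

Yes

φ(11) = 11 − 1 = 10 = 2 · 5.
2 is a primitive root mod 11 iff 2^(φ(11)/q) ≢ 1 for every prime q | φ(11), i.e. q ∈ {2, 5}.
2^5 ≡ 10 (mod 11)  [q = 2: ≢ 1 ✓]
2^2 ≡ 4 (mod 11)  [q = 5: ≢ 1 ✓]
Every test exponent gives a nontrivial residue, hence 2 generates the full group.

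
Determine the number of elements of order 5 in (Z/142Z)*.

4

φ(142) = φ(2)·φ(71) = 1·70 = 70 = 2 · 5 · 7.
Since (Z/142Z)^× is cyclic of order 70, the number of elements of order d is φ(d) when d | 70 and 0 otherwise.
5 | 70, and φ(5) = 5 − 1 = 4.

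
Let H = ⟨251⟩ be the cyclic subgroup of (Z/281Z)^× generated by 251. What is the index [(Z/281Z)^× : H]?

By Lagrange's theorem, ord_281(251) divides φ(281) = 281 − 1 = 280 = 2^3 · 5 · 7.
Divisors of 280: 1, 2, 4, 5, 7, 8, 10, 14, 20, 28, 35, 40, 56, 70, 140, 280.
Check 251^d mod 281 for each divisor in increasing order:
251^1 ≡ 251 (mod 281)
251^2 ≡ 57 (mod 281)
251^4 ≡ 158 (mod 281)
251^5 ≡ 37 (mod 281)
251^7 ≡ 142 (mod 281)
251^8 ≡ 236 (mod 281)
251^10 ≡ 245 (mod 281)
251^14 ≡ 213 (mod 281)
251^20 ≡ 172 (mod 281)
251^28 ≡ 128 (mod 281)
251^35 ≡ 192 (mod 281)
251^40 ≡ 79 (mod 281)
251^56 ≡ 86 (mod 281)
251^70 ≡ 53 (mod 281)
251^140 ≡ 280 (mod 281)
251^280 ≡ 1 (mod 281) ✓
Thus |⟨251⟩| = ord(251) = 280.
[(Z/281Z)^× : ⟨251⟩] = 280/280 = 1.

1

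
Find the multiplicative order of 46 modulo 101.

100

By Lagrange's theorem, ord_101(46) divides φ(101) = 101 − 1 = 100 = 2^2 · 5^2.
Divisors of 100: 1, 2, 4, 5, 10, 20, 25, 50, 100.
Test each divisor d:
46^1 ≡ 46
46^2 ≡ 96
46^4 ≡ 25
46^5 ≡ 39
46^10 ≡ 6
46^20 ≡ 36
46^25 ≡ 91
46^50 ≡ 100
46^100 ≡ 1
The smallest such exponent is 100, so the order of 46 is 100.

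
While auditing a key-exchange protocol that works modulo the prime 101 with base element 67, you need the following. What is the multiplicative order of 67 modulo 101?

Since 67 ∈ (Z/101Z)^×, its order divides φ(101) = 101 − 1 = 100 = 2^2 · 5^2.
Divisors of 100: 1, 2, 4, 5, 10, 20, 25, 50, 100.
Test each divisor d:
67^1 ≡ 67 (mod 101)
67^2 ≡ 45 (mod 101)
67^4 ≡ 5 (mod 101)
67^5 ≡ 32 (mod 101)
67^10 ≡ 14 (mod 101)
67^20 ≡ 95 (mod 101)
67^25 ≡ 10 (mod 101)
67^50 ≡ 100 (mod 101)
67^100 ≡ 1 (mod 101) ✓
So ord_101(67) = 100.

100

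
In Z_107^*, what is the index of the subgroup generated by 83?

By Lagrange's theorem, ord_107(83) divides φ(107) = 107 − 1 = 106 = 2 · 53.
Divisors of 106: 1, 2, 53, 106.
Check 83^d mod 107 for each divisor in increasing order:
83^1 ≡ 83 (mod 107)
83^2 ≡ 41 (mod 107)
83^53 ≡ 1 (mod 107) ✓
The order of 83 is 53, so the subgroup it generates has 53 elements.
The index is φ(107) / ord(83) = 106 / 53 = 2.

2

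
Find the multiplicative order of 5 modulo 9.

6

The order of 5 must divide φ(9) = φ(3^2) = 3·(3−1) = 6 = 2 · 3.
Divisors of 6: 1, 2, 3, 6.
Check 5^d mod 9 for each divisor in increasing order:
5^1 ≡ 5 (mod 9)
5^2 ≡ 7 (mod 9)
5^3 ≡ 8 (mod 9)
5^6 ≡ 1 (mod 9) ✓
So ord_9(5) = 6.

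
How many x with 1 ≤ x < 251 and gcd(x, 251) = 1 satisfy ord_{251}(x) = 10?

φ(251) = 251 − 1 = 250 = 2 · 5^3.
Since (Z/251Z)^× is cyclic of order 250, the number of elements of order d is φ(d) when d | 250 and 0 otherwise.
10 = 2 · 5 divides 250, and φ(10) = 4.

4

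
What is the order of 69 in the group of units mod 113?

8

ord(69) | φ(113) = 113 − 1 = 112 = 2^4 · 7.
Divisors of 112: 1, 2, 4, 7, 8, 14, 16, 28, 56, 112.
Evaluate successive powers at the divisors of 112:
69^1 ≡ 69 (mod 113)
69^2 ≡ 15 (mod 113)
69^4 ≡ 112 (mod 113)
69^7 ≡ 95 (mod 113)
69^8 ≡ 1 (mod 113) ✓
So ord_113(69) = 8.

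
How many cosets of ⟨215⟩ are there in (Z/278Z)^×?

3

The order of 215 must divide φ(278) = φ(2)·φ(139) = 1·138 = 138 = 2 · 3 · 23.
Divisors of 138: 1, 2, 3, 6, 23, 46, 69, 138.
Evaluate successive powers at the divisors of 138:
215^1 ≡ 215
215^2 ≡ 77
215^3 ≡ 153
215^6 ≡ 57
215^23 ≡ 277
215^46 ≡ 1
So ord_278(215) = 46, hence |⟨215⟩| = 46.
The index is φ(278) / ord(215) = 138 / 46 = 3.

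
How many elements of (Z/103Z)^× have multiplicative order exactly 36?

0

φ(103) = 103 − 1 = 102 = 2 · 3 · 17.
(Z/103Z)^× is cyclic (|G| = 102); a cyclic group of order m has exactly φ(d) elements of each order d | m, and none otherwise.
Since 36 ∤ 102, the count is 0.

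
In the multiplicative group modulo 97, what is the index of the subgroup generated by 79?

6

By Lagrange's theorem, ord_97(79) divides φ(97) = 97 − 1 = 96 = 2^5 · 3.
Divisors of 96: 1, 2, 3, 4, 6, 8, 12, 16, 24, 32, 48, 96.
Evaluate successive powers at the divisors of 96:
79^1 ≡ 79 (mod 97)
79^2 ≡ 33 (mod 97)
79^3 ≡ 85 (mod 97)
79^4 ≡ 22 (mod 97)
79^6 ≡ 47 (mod 97)
79^8 ≡ 96 (mod 97)
79^12 ≡ 75 (mod 97)
79^16 ≡ 1 (mod 97) ✓
So ord_97(79) = 16, hence |⟨79⟩| = 16.
The index is φ(97) / ord(79) = 96 / 16 = 6.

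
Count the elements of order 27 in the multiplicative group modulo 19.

0

φ(19) = 19 − 1 = 18 = 2 · 3^2.
Since (Z/19Z)^× is cyclic of order 18, the number of elements of order d is φ(d) when d | 18 and 0 otherwise.
Since 27 ∤ 18, the count is 0.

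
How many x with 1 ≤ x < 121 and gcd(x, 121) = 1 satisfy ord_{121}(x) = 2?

1

φ(121) = φ(11^2) = 11·(11−1) = 110 = 2 · 5 · 11.
Since (Z/121Z)^× is cyclic of order 110, the number of elements of order d is φ(d) when d | 110 and 0 otherwise.
2 | 110, and φ(2) = 2 − 1 = 1.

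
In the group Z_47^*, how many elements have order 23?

φ(47) = 47 − 1 = 46 = 2 · 23.
(Z/47Z)^× is cyclic (|G| = 46); a cyclic group of order m has exactly φ(d) elements of each order d | m, and none otherwise.
23 | 46, and φ(23) = 23 − 1 = 22.

22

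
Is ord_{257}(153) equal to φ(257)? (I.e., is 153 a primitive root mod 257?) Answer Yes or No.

No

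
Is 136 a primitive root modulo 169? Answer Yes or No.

Yes

φ(169) = φ(13^2) = 13·(13−1) = 156 = 2^2 · 3 · 13.
136 is a primitive root mod 169 iff 136^(φ(169)/q) ≢ 1 for every prime q | φ(169), i.e. q ∈ {2, 3, 13}.
136^78 ≡ 168 (mod 169)  [q = 2: ≢ 1 ✓]
136^52 ≡ 22 (mod 169)  [q = 3: ≢ 1 ✓]
136^12 ≡ 66 (mod 169)  [q = 13: ≢ 1 ✓]
None equal 1, so ord_169(136) = 156: 136 is a primitive root.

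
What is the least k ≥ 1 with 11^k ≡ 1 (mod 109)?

ord(11) | φ(109) = 109 − 1 = 108 = 2^2 · 3^3.
Divisors of 108: 1, 2, 3, 4, 6, 9, 12, 18, 27, 36, 54, 108.
Evaluate successive powers at the divisors of 108:
11^1 ≡ 11
11^2 ≡ 12
11^3 ≡ 23
11^4 ≡ 35
11^6 ≡ 93
11^9 ≡ 68
11^12 ≡ 38
11^18 ≡ 46
11^27 ≡ 76
11^36 ≡ 45
11^54 ≡ 108
11^108 ≡ 1
Hence ord(11) = 108.

108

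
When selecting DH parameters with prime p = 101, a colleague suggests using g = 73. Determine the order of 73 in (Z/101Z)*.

100

By Lagrange's theorem, ord_101(73) divides φ(101) = 101 − 1 = 100 = 2^2 · 5^2.
Divisors of 100: 1, 2, 4, 5, 10, 20, 25, 50, 100.
Evaluate successive powers at the divisors of 100:
73^1 ≡ 73
73^2 ≡ 77
73^4 ≡ 71
73^5 ≡ 32
73^10 ≡ 14
73^20 ≡ 95
73^25 ≡ 10
73^50 ≡ 100
73^100 ≡ 1
Hence ord(73) = 100.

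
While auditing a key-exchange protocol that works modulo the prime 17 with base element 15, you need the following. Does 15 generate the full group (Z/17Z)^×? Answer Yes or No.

No

φ(17) = 17 − 1 = 16 = 2^4.
15 is a primitive root mod 17 iff 15^(φ(17)/q) ≢ 1 for every prime q | φ(17), i.e. q ∈ {2}.
15^8 ≡ 1 (mod 17)  [q = 2: ≡ 1 ✗]
15^8 ≡ 1 shows ord(15) | 8, strictly less than φ(17); not a primitive root.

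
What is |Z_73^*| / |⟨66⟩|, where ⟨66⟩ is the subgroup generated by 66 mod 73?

Since 66 ∈ (Z/73Z)^×, its order divides φ(73) = 73 − 1 = 72 = 2^3 · 3^2.
Divisors of 72: 1, 2, 3, 4, 6, 8, 9, 12, 18, 24, 36, 72.
Compute 66^d (mod 73) for the divisors d until we hit 1:
66^1 ≡ 66 (mod 73)
66^2 ≡ 49 (mod 73)
66^3 ≡ 22 (mod 73)
66^4 ≡ 65 (mod 73)
66^6 ≡ 46 (mod 73)
66^8 ≡ 64 (mod 73)
66^9 ≡ 63 (mod 73)
66^12 ≡ 72 (mod 73)
66^18 ≡ 27 (mod 73)
66^24 ≡ 1 (mod 73) ✓
So ord_73(66) = 24, hence |⟨66⟩| = 24.
Index = |(Z/73Z)^×| / |⟨66⟩| = 72 / 24 = 3.

3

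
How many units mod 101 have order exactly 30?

φ(101) = 101 − 1 = 100 = 2^2 · 5^2.
Since (Z/101Z)^× is cyclic of order 100, the number of elements of order d is φ(d) when d | 100 and 0 otherwise.
Here 100 is not a multiple of 30, so there are no elements of order 30.

0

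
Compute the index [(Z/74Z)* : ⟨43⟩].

9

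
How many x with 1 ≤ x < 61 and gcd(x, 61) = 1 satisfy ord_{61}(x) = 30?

8

φ(61) = 61 − 1 = 60 = 2^2 · 3 · 5.
Since (Z/61Z)^× is cyclic of order 60, the number of elements of order d is φ(d) when d | 60 and 0 otherwise.
30 = 2 · 3 · 5 divides 60, and φ(30) = 8.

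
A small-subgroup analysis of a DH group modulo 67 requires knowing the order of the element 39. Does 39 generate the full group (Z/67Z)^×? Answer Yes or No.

φ(67) = 67 − 1 = 66 = 2 · 3 · 11.
Test 39^(66/q) mod 67 for each prime factor q of 66:
39^33 ≡ 1 (mod 67)  [q = 2: ≡ 1 ✗]
39^22 ≡ 37 (mod 67)  [q = 3: ≢ 1 ✓]
39^6 ≡ 40 (mod 67)  [q = 11: ≢ 1 ✓]
Since 39^33 ≡ 1, the order of 39 divides 33 < 66, so 39 is not a primitive root.

No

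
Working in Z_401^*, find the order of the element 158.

80

ord(158) | φ(401) = 401 − 1 = 400 = 2^4 · 5^2.
Divisors of 400: 1, 2, 4, 5, 8, 10, 16, 20, 25, 40, 50, 80, 100, 200, 400.
Compute 158^d (mod 401) for the divisors d until we hit 1:
158^1 ≡ 158 (mod 401)
158^2 ≡ 102 (mod 401)
158^4 ≡ 379 (mod 401)
158^5 ≡ 133 (mod 401)
158^8 ≡ 83 (mod 401)
158^10 ≡ 45 (mod 401)
158^16 ≡ 72 (mod 401)
158^20 ≡ 20 (mod 401)
158^25 ≡ 254 (mod 401)
158^40 ≡ 400 (mod 401)
158^50 ≡ 356 (mod 401)
158^80 ≡ 1 (mod 401) ✓
So ord_401(158) = 80.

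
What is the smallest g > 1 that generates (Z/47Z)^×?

φ(47) = 47 − 1 = 46 = 2 · 23.
Test candidates g = 2, 3, … against the prime factors q ∈ {2, 23} of φ(47): g is a generator iff g^(46/q) ≢ 1 for every such q.
g = 2: 2^23 ≡ 1 — hits 1, so not a primitive root.
g = 3: 3^23 ≡ 1 — hits 1, so not a primitive root.
g = 4: 4^23 ≡ 1 — hits 1, so not a primitive root.
g = 5: 5^23 ≡ 46; 5^2 ≡ 25 — none is 1, so 5 is a primitive root.
So 5 is the smallest generator of (Z/47Z)^×.

5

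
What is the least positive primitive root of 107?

φ(107) = 107 − 1 = 106 = 2 · 53.
Test candidates g = 2, 3, … against the prime factors q ∈ {2, 53} of φ(107): g is a generator iff g^(106/q) ≢ 1 for every such q.
g = 2: 2^53 ≡ 106; 2^2 ≡ 4 — none is 1, so 2 is a primitive root.
Hence the least primitive root of 107 is 2.

2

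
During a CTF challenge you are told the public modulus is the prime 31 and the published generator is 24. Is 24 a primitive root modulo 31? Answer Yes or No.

Yes

φ(31) = 31 − 1 = 30 = 2 · 3 · 5.
An element g generates (Z/31Z)^× iff g^(30/q) ≢ 1 (mod 31) for each prime q ∈ {2, 3, 5}.
24^15 ≡ 30 (mod 31)  [q = 2: ≢ 1 ✓]
24^10 ≡ 25 (mod 31)  [q = 3: ≢ 1 ✓]
24^6 ≡ 4 (mod 31)  [q = 5: ≢ 1 ✓]
None equal 1, so ord_31(24) = 30: 24 is a primitive root.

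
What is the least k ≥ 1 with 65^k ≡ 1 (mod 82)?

40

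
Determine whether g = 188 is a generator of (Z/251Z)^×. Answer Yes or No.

No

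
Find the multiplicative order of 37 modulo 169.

156

The order of 37 must divide φ(169) = φ(13^2) = 13·(13−1) = 156 = 2^2 · 3 · 13.
Divisors of 156: 1, 2, 3, 4, 6, 12, 13, 26, 39, 52, 78, 156.
Test each divisor d:
37^1 ≡ 37
37^2 ≡ 17
37^3 ≡ 122
37^4 ≡ 120
37^6 ≡ 12
37^12 ≡ 144
37^13 ≡ 89
37^26 ≡ 147
37^39 ≡ 70
37^52 ≡ 146
37^78 ≡ 168
37^156 ≡ 1
So ord_169(37) = 156.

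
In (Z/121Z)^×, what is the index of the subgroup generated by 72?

By Lagrange's theorem, ord_121(72) divides φ(121) = φ(11^2) = 11·(11−1) = 110 = 2 · 5 · 11.
Divisors of 110: 1, 2, 5, 10, 11, 22, 55, 110.
Compute 72^d (mod 121) for the divisors d until we hit 1:
72^1 ≡ 72
72^2 ≡ 102
72^5 ≡ 98
72^10 ≡ 45
72^11 ≡ 94
72^22 ≡ 3
72^55 ≡ 120
72^110 ≡ 1
So ord_121(72) = 110, hence |⟨72⟩| = 110.
Index = |(Z/121Z)^×| / |⟨72⟩| = 110 / 110 = 1.

1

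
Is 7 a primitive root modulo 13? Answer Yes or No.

Yes

φ(13) = 13 − 1 = 12 = 2^2 · 3.
It suffices to check that the order of 7 is not a proper divisor of 12: compute 7^(12/q) for q ∈ {2, 3}.
7^6 ≡ 12 (mod 13)  [q = 2: ≢ 1 ✓]
7^4 ≡ 9 (mod 13)  [q = 3: ≢ 1 ✓]
All checks pass, so 7 has order 12 and is a primitive root modulo 13.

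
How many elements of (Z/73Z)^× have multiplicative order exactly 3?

2

φ(73) = 73 − 1 = 72 = 2^3 · 3^2.
In a cyclic group of order 72, there are φ(d) elements of order d for each divisor d of 72, and zero for non-divisors.
3 | 72, and φ(3) = 3 − 1 = 2.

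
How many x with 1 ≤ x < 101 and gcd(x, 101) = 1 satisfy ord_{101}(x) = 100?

40

φ(101) = 101 − 1 = 100 = 2^2 · 5^2.
In a cyclic group of order 100, there are φ(d) elements of order d for each divisor d of 100, and zero for non-divisors.
100 = 2^2 · 5^2 divides 100, and φ(100) = 40.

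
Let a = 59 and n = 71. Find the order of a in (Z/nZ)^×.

70

ord(59) | φ(71) = 71 − 1 = 70 = 2 · 5 · 7.
Divisors of 70: 1, 2, 5, 7, 10, 14, 35, 70.
Compute 59^d (mod 71) for the divisors d until we hit 1:
59^1 ≡ 59
59^2 ≡ 2
59^5 ≡ 23
59^7 ≡ 46
59^10 ≡ 32
59^14 ≡ 57
59^35 ≡ 70
59^70 ≡ 1
Therefore the multiplicative order of 59 modulo 71 is 70.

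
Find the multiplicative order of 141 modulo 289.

Since 141 ∈ (Z/289Z)^×, its order divides φ(289) = φ(17^2) = 17·(17−1) = 272 = 2^4 · 17.
Divisors of 272: 1, 2, 4, 8, 16, 17, 34, 68, 136, 272.
Evaluate successive powers at the divisors of 272:
141^1 ≡ 141 (mod 289)
141^2 ≡ 229 (mod 289)
141^4 ≡ 132 (mod 289)
141^8 ≡ 84 (mod 289)
141^16 ≡ 120 (mod 289)
141^17 ≡ 158 (mod 289)
141^34 ≡ 110 (mod 289)
141^68 ≡ 251 (mod 289)
141^136 ≡ 288 (mod 289)
141^272 ≡ 1 (mod 289) ✓
So ord_289(141) = 272.

272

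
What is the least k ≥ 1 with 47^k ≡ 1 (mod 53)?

The order of 47 must divide φ(53) = 53 − 1 = 52 = 2^2 · 13.
Divisors of 52: 1, 2, 4, 13, 26, 52.
Evaluate successive powers at the divisors of 52:
47^1 ≡ 47 (mod 53)
47^2 ≡ 36 (mod 53)
47^4 ≡ 24 (mod 53)
47^13 ≡ 1 (mod 53) ✓
Hence ord(47) = 13.

13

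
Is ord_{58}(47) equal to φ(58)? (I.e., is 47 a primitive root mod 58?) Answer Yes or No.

Yes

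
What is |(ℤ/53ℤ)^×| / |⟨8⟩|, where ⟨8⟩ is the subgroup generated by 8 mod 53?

1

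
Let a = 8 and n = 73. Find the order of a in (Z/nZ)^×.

3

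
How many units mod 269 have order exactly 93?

0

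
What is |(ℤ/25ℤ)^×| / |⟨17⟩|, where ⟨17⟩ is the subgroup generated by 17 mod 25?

By Lagrange's theorem, ord_25(17) divides φ(25) = φ(5^2) = 5·(5−1) = 20 = 2^2 · 5.
Divisors of 20: 1, 2, 4, 5, 10, 20.
Compute 17^d (mod 25) for the divisors d until we hit 1:
17^1 ≡ 17 (mod 25)
17^2 ≡ 14 (mod 25)
17^4 ≡ 21 (mod 25)
17^5 ≡ 7 (mod 25)
17^10 ≡ 24 (mod 25)
17^20 ≡ 1 (mod 25) ✓
So ord_25(17) = 20, hence |⟨17⟩| = 20.
[(Z/25Z)^× : ⟨17⟩] = 20/20 = 1.

1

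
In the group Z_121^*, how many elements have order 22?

10

φ(121) = φ(11^2) = 11·(11−1) = 110 = 2 · 5 · 11.
Since (Z/121Z)^× is cyclic of order 110, the number of elements of order d is φ(d) when d | 110 and 0 otherwise.
22 = 2 · 11 divides 110, and φ(22) = 10.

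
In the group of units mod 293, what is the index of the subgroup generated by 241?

The order of 241 must divide φ(293) = 293 − 1 = 292 = 2^2 · 73.
Divisors of 292: 1, 2, 4, 73, 146, 292.
Evaluate successive powers at the divisors of 292:
241^1 ≡ 241 (mod 293)
241^2 ≡ 67 (mod 293)
241^4 ≡ 94 (mod 293)
241^73 ≡ 155 (mod 293)
241^146 ≡ 292 (mod 293)
241^292 ≡ 1 (mod 293) ✓
The order of 241 is 292, so the subgroup it generates has 292 elements.
Index = |(Z/293Z)^×| / |⟨241⟩| = 292 / 292 = 1.

1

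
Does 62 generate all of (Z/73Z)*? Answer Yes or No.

Yes

φ(73) = 73 − 1 = 72 = 2^3 · 3^2.
An element g generates (Z/73Z)^× iff g^(72/q) ≢ 1 (mod 73) for each prime q ∈ {2, 3}.
62^36 ≡ 72 (mod 73)  [q = 2: ≢ 1 ✓]
62^24 ≡ 8 (mod 73)  [q = 3: ≢ 1 ✓]
Every test exponent gives a nontrivial residue, hence 62 generates the full group.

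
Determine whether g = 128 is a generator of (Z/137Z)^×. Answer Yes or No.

No

φ(137) = 137 − 1 = 136 = 2^3 · 17.
It suffices to check that the order of 128 is not a proper divisor of 136: compute 128^(136/q) for q ∈ {2, 17}.
128^68 ≡ 1 (mod 137)  [q = 2: ≡ 1 ✗]
128^8 ≡ 88 (mod 137)  [q = 17: ≢ 1 ✓]
The check at q = 2 fails, so 128 generates a proper subgroup.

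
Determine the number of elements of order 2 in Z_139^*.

φ(139) = 139 − 1 = 138 = 2 · 3 · 23.
(Z/139Z)^× is cyclic (|G| = 138); a cyclic group of order m has exactly φ(d) elements of each order d | m, and none otherwise.
2 | 138, and φ(2) = 2 − 1 = 1.

1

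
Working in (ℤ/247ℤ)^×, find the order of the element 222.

The order of 222 must divide φ(247) = φ(13·19) = (13−1)·(19−1) = 12·18 = 216 = 2^3 · 3^3.
Divisors of 216: 1, 2, 3, 4, 6, 8, 9, 12, 18, 24, 27, 36, 54, 72, 108, 216.
Evaluate successive powers at the divisors of 216:
222^1 ≡ 222 (mod 247)
222^2 ≡ 131 (mod 247)
222^3 ≡ 183 (mod 247)
222^4 ≡ 118 (mod 247)
222^6 ≡ 144 (mod 247)
222^8 ≡ 92 (mod 247)
222^9 ≡ 170 (mod 247)
222^12 ≡ 235 (mod 247)
222^18 ≡ 1 (mod 247) ✓
Therefore the multiplicative order of 222 modulo 247 is 18.

18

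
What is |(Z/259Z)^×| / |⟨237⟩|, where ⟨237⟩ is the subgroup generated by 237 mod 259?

Since 237 ∈ (Z/259Z)^×, its order divides φ(259) = φ(7·37) = (7−1)·(37−1) = 6·36 = 216 = 2^3 · 3^3.
Divisors of 216: 1, 2, 3, 4, 6, 8, 9, 12, 18, 24, 27, 36, 54, 72, 108, 216.
Test each divisor d:
237^1 ≡ 237 (mod 259)
237^2 ≡ 225 (mod 259)
237^3 ≡ 230 (mod 259)
237^4 ≡ 120 (mod 259)
237^6 ≡ 64 (mod 259)
237^8 ≡ 155 (mod 259)
237^9 ≡ 216 (mod 259)
237^12 ≡ 211 (mod 259)
237^18 ≡ 36 (mod 259)
237^24 ≡ 232 (mod 259)
237^27 ≡ 6 (mod 259)
237^36 ≡ 1 (mod 259) ✓
Thus |⟨237⟩| = ord(237) = 36.
[(Z/259Z)^× : ⟨237⟩] = 216/36 = 6.

6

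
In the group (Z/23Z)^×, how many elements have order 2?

φ(23) = 23 − 1 = 22 = 2 · 11.
In a cyclic group of order 22, there are φ(d) elements of order d for each divisor d of 22, and zero for non-divisors.
2 | 22, and φ(2) = 2 − 1 = 1.

1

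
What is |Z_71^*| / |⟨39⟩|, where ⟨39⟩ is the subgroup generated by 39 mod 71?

By Lagrange's theorem, ord_71(39) divides φ(71) = 71 − 1 = 70 = 2 · 5 · 7.
Divisors of 70: 1, 2, 5, 7, 10, 14, 35, 70.
Evaluate successive powers at the divisors of 70:
39^1 ≡ 39
39^2 ≡ 30
39^5 ≡ 26
39^7 ≡ 70
39^10 ≡ 37
39^14 ≡ 1
The order of 39 is 14, so the subgroup it generates has 14 elements.
The index is φ(71) / ord(39) = 70 / 14 = 5.

5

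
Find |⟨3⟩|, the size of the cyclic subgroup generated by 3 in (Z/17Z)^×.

16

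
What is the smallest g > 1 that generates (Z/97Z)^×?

5

φ(97) = 97 − 1 = 96 = 2^5 · 3.
Test candidates g = 2, 3, … against the prime factors q ∈ {2, 3} of φ(97): g is a generator iff g^(96/q) ≢ 1 for every such q.
g = 2: 2^48 ≡ 1 — hits 1, so not a primitive root.
g = 3: 3^48 ≡ 1 — hits 1, so not a primitive root.
g = 4: 4^48 ≡ 1 — hits 1, so not a primitive root.
g = 5: 5^48 ≡ 96; 5^32 ≡ 35 — none is 1, so 5 is a primitive root.
The smallest primitive root modulo 97 is 5.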